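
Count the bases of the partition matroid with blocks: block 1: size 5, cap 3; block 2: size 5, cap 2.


A basis picks exactly ci elements from block i.
Number of bases = product of C(|Si|, ci).
= C(5,3) * C(5,2)
= 10 * 10
= 100.

100


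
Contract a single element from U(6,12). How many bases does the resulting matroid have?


Contracting e from U(6,12) gives U(5,11).
Bases of U(5,11) = C(11,5) = 11! / (5! * 6!) = 462.

462


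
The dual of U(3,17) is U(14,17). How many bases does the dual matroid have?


The dual of U(r,n) is U(n-r, n) = U(14,17).
Bases of U(14,17) are all (14)-element subsets.
|B(M*)| = C(17,14) = 680.

680


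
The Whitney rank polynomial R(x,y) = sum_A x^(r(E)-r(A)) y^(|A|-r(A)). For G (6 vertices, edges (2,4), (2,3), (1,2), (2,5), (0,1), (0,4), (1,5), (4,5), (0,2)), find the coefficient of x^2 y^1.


R(x,y) = sum over A in 2^E of x^(r(E)-r(A)) * y^(|A|-r(A)).
G has 6 vertices, 9 edges. r(E) = 5.
Enumerate all 2^9 = 512 subsets.
Count subsets with r(E)-r(A)=2 and |A|-r(A)=1: 29.

29


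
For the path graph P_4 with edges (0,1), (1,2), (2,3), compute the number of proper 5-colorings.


P(P_4, k) = k * (k-1)^(3).
P(5) = 5 * 4^3 = 5 * 64 = 320.

320


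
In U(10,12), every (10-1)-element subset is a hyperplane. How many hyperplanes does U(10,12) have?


Hyperplanes of U(10,12) are flats of rank 9.
In a uniform matroid, these are exactly the (9)-element subsets.
Count = C(12,9) = 12! / (9! * 3!) = 220.

220


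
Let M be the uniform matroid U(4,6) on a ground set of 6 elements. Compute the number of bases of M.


Bases of U(4,6) are all 4-element subsets of the 6-element ground set.
Number of bases = C(6,4).
(6 choose 4) = 15.

15


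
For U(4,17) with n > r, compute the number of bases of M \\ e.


Deleting e from U(4,17) gives U(4,16) since n > r.
Bases of U(4,16) = C(16,4) = 16! / (4! * 12!) = 1820.

1820


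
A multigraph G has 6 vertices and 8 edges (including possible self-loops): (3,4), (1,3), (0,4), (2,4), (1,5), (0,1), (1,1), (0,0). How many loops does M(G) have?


In a graphic matroid, a loop is a self-loop edge (u,u) with rank 0.
Examining all 8 edges for self-loops...
Self-loops found: (1,1), (0,0)
Number of loops = 2.

2


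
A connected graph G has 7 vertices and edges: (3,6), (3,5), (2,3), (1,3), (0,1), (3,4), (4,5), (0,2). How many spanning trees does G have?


By Kirchhoff's matrix tree theorem, the number of spanning trees equals
the determinant of any cofactor of the Laplacian matrix L.
G has 7 vertices and 8 edges.
Computing the (6 x 6) cofactor determinant gives 12.

12


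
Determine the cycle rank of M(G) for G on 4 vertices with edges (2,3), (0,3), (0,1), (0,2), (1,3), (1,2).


Cycle rank (nullity) = |E| - r(M) = |E| - (|V| - c).
|E| = 6, |V| = 4, c = 1.
Nullity = 6 - (4 - 1) = 6 - 3 = 3.

3


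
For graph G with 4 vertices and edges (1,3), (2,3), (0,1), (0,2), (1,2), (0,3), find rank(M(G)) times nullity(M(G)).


r(M) = |V| - c = 4 - 1 = 3.
nullity = |E| - r(M) = 6 - 3 = 3.
Product = 3 * 3 = 9.

9


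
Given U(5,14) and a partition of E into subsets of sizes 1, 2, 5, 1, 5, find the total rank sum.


r(Ai) = min(|Ai|, 5) for each part.
Sum = min(1,5) + min(2,5) + min(5,5) + min(1,5) + min(5,5)
    = 1 + 2 + 5 + 1 + 5
    = 14.

14


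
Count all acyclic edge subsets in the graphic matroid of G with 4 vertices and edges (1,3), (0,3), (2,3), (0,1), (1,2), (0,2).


An independent set in a graphic matroid is an acyclic edge subset.
G has 4 vertices and 6 edges.
Enumerate all 2^6 = 64 subsets, checking for acyclicity.
Total independent sets = 38.

38


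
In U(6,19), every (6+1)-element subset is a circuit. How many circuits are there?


In U(6,19), circuits are the (7)-element subsets.
Any set of 7 elements is dependent, and removing any one element gives
an independent set of size 6, so it is a minimal dependent set.
Number of circuits = C(19,7) = 50388.

50388


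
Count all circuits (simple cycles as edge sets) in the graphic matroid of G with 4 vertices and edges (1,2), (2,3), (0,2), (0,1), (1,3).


A circuit in a graphic matroid = edge set of a simple cycle.
G has 4 vertices and 5 edges.
Enumerating all minimal edge subsets forming cycles...
Total circuits found: 3.

3


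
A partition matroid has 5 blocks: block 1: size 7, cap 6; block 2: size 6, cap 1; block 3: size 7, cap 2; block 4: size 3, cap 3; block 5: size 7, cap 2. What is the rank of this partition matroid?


Rank of a partition matroid = sum of min(|Si|, ci) for each block.
= min(7,6) + min(6,1) + min(7,2) + min(3,3) + min(7,2)
= 6 + 1 + 2 + 3 + 2
= 14.

14


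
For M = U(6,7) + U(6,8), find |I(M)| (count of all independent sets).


For a direct sum, |I(M1+M2)| = |I(M1)| * |I(M2)|.
|I(U(6,7))| = sum C(7,k) for k=0..6 = 127.
|I(U(6,8))| = sum C(8,k) for k=0..6 = 247.
Total = 127 * 247 = 31369.

31369


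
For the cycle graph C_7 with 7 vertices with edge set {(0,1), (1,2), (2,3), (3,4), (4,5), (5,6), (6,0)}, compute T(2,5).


T(C_7; x,y) = x + x^2 + ... + x^(6) + y.
T(2,5) = 2^1 + 2^2 + 2^3 + 2^4 + 2^5 + 2^6 + 5
= 2 + 4 + 8 + 16 + 32 + 64 + 5
= 131.

131


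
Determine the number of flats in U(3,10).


Flats of U(3,10): every subset of size < 3 is a flat, plus E itself.
Count = (10 choose 0) + (10 choose 1) + (10 choose 2) + 1
     = 1 + 10 + 45 + 1
     = 57.

57


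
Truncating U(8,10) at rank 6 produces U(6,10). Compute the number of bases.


Truncating U(8,10) to rank 6 gives U(6,10).
Bases of U(6,10) are all 6-element subsets of 10 elements.
Number of bases = (10 choose 6) = 210.

210


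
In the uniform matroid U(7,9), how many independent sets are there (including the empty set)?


Independent sets of U(7,9) are all subsets of size <= 7.
Count = (9 choose 0) + (9 choose 1) + (9 choose 2) + (9 choose 3) + (9 choose 4) + (9 choose 5) + (9 choose 6) + (9 choose 7)
     = 1 + 9 + 36 + 84 + 126 + 126 + 84 + 36
     = 502.

502


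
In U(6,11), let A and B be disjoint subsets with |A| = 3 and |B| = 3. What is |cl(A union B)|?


|A union B| = 3 + 3 = 6 (disjoint).
In U(6,11), cl(S) = S if |S| < 6, else cl(S) = E.
Since 6 >= 6, cl(A union B) = E.
|cl(A union B)| = 11.

11


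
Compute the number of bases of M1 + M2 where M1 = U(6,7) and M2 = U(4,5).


Bases of a direct sum M1 + M2: |B| = |B(M1)| * |B(M2)|.
|B(U(6,7))| = C(7,6) = 7.
|B(U(4,5))| = C(5,4) = 5.
Total bases = 7 * 5 = 35.

35


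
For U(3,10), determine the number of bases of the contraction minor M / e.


Contracting e from U(3,10) gives U(2,9).
Bases of U(2,9) = (9 choose 2) = 36.

36


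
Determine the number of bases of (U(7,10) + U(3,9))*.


(M1+M2)* = M1* + M2*.
M1* = U(3,10), bases: C(10,3) = 120.
M2* = U(6,9), bases: C(9,6) = 84.
|B(M*)| = 120 * 84 = 10080.

10080


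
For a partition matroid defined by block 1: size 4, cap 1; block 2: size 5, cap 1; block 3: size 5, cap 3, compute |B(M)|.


A basis picks exactly ci elements from block i.
Number of bases = product of C(|Si|, ci).
= C(4,1) * C(5,1) * C(5,3)
= 4 * 5 * 10
= 200.

200


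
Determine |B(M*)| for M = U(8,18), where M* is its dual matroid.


The dual of U(r,n) is U(n-r, n) = U(10,18).
Bases of U(10,18) are all (10)-element subsets.
|B(M*)| = (18 choose 10) = 43758.

43758


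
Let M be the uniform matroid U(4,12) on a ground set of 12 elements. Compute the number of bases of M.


Bases of U(4,12) are all 4-element subsets of the 12-element ground set.
Number of bases = C(12,4).
(12 choose 4) = 495.

495


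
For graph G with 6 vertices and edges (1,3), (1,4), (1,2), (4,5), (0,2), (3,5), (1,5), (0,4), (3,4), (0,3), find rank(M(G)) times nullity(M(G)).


r(M) = |V| - c = 6 - 1 = 5.
nullity = |E| - r(M) = 10 - 5 = 5.
Product = 5 * 5 = 25.

25


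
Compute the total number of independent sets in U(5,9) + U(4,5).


For a direct sum, |I(M1+M2)| = |I(M1)| * |I(M2)|.
|I(U(5,9))| = sum C(9,k) for k=0..5 = 382.
|I(U(4,5))| = sum C(5,k) for k=0..4 = 31.
Total = 382 * 31 = 11842.

11842


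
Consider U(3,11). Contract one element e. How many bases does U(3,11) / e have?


Contracting e from U(3,11) gives U(2,10).
Bases of U(2,10) = C(10,2) = (10 * 9) / (1 * 2) = 45.

45


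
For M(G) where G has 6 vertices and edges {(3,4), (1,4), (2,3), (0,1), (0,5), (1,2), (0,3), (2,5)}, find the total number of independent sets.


An independent set in a graphic matroid is an acyclic edge subset.
G has 6 vertices and 8 edges.
Enumerate all 2^8 = 256 subsets, checking for acyclicity.
Total independent sets = 194.

194


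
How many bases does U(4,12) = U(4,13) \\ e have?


Deleting e from U(4,13) gives U(4,12) since n > r.
Bases of U(4,12) = (12 choose 4) = 495.

495


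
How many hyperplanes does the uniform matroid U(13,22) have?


Hyperplanes of U(13,22) are flats of rank 12.
In a uniform matroid, these are exactly the (12)-element subsets.
Count = C(22,12) = 22! / (12! * 10!) = 646646.

646646


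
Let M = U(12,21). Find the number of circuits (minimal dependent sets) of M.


In U(12,21), circuits are the (13)-element subsets.
Any set of 13 elements is dependent, and removing any one element gives
an independent set of size 12, so it is a minimal dependent set.
Number of circuits = C(21,13) = 203490.

203490


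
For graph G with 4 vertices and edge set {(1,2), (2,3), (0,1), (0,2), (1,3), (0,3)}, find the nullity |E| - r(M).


Cycle rank (nullity) = |E| - r(M) = |E| - (|V| - c).
|E| = 6, |V| = 4, c = 1.
Nullity = 6 - (4 - 1) = 6 - 3 = 3.

3


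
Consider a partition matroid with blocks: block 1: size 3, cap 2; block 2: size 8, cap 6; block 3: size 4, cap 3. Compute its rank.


Rank of a partition matroid = sum of min(|Si|, ci) for each block.
= min(3,2) + min(8,6) + min(4,3)
= 2 + 6 + 3
= 11.

11


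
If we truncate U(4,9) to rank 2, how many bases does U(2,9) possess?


Truncating U(4,9) to rank 2 gives U(2,9).
Bases of U(2,9) are all 2-element subsets of 9 elements.
Number of bases = C(9,2) = (9 * 8) / (1 * 2) = 36.

36


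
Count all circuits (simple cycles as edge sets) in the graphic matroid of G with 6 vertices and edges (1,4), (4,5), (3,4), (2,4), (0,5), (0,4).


A circuit in a graphic matroid = edge set of a simple cycle.
G has 6 vertices and 6 edges.
Enumerating all minimal edge subsets forming cycles...
Total circuits found: 1.

1


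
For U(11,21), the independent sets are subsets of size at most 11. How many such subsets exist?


Independent sets of U(11,21) are all subsets of size <= 11.
Count = (21 choose 0) + (21 choose 1) + (21 choose 2) + (21 choose 3) + (21 choose 4) + (21 choose 5) + (21 choose 6) + (21 choose 7) + (21 choose 8) + (21 choose 9) + (21 choose 10) + (21 choose 11)
     = 1 + 21 + 210 + 1330 + 5985 + 20349 + 54264 + 116280 + 203490 + 293930 + 352716 + 352716
     = 1401292.

1401292


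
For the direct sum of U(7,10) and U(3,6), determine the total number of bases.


Bases of a direct sum M1 + M2: |B| = |B(M1)| * |B(M2)|.
|B(U(7,10))| = C(10,7) = 120.
|B(U(3,6))| = C(6,3) = 20.
Total bases = 120 * 20 = 2400.

2400


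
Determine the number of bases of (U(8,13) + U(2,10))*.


(M1+M2)* = M1* + M2*.
M1* = U(5,13), bases: C(13,5) = 1287.
M2* = U(8,10), bases: C(10,8) = 45.
|B(M*)| = 1287 * 45 = 57915.

57915


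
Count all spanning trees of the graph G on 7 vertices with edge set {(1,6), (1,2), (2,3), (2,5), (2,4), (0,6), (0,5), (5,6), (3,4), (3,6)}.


By Kirchhoff's matrix tree theorem, the number of spanning trees equals
the determinant of any cofactor of the Laplacian matrix L.
G has 7 vertices and 10 edges.
Computing the (6 x 6) cofactor determinant gives 85.

85


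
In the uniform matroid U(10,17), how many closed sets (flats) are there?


Flats of U(10,17): every subset of size < 10 is a flat, plus E itself.
Count = C(17,0) + C(17,1) + C(17,2) + C(17,3) + C(17,4) + C(17,5) + C(17,6) + C(17,7) + C(17,8) + C(17,9) + 1
     = 1 + 17 + 136 + 680 + 2380 + 6188 + 12376 + 19448 + 24310 + 24310 + 1
     = 89847.

89847


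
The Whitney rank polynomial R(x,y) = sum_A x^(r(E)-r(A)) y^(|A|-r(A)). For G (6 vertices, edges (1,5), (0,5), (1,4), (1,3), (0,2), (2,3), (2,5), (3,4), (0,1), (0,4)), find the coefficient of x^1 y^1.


R(x,y) = sum over A in 2^E of x^(r(E)-r(A)) * y^(|A|-r(A)).
G has 6 vertices, 10 edges. r(E) = 5.
Enumerate all 2^10 = 1024 subsets.
Count subsets with r(E)-r(A)=1 and |A|-r(A)=1: 119.

119


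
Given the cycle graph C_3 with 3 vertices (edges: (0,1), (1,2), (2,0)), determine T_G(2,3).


T(C_3; x,y) = x + x^2 + ... + x^(2) + y.
T(2,3) = 2^1 + 2^2 + 3
= 2 + 4 + 3
= 9.

9


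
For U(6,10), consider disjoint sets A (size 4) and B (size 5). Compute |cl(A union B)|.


|A union B| = 4 + 5 = 9 (disjoint).
In U(6,10), cl(S) = S if |S| < 6, else cl(S) = E.
Since 9 >= 6, cl(A union B) = E.
|cl(A union B)| = 10.

10


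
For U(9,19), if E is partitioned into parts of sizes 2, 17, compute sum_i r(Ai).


r(Ai) = min(|Ai|, 9) for each part.
Sum = min(2,9) + min(17,9)
    = 2 + 9
    = 11.

11


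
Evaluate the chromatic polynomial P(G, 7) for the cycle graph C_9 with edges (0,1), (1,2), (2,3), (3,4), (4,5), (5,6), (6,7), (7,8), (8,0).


P(C_9, k) = (k-1)^9 + (-1)^9*(k-1).
P(7) = (6)^9 - 6
= 10077696 - 6 = 10077690.

10077690


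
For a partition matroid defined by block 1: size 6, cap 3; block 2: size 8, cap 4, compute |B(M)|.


A basis picks exactly ci elements from block i.
Number of bases = product of C(|Si|, ci).
= C(6,3) * C(8,4)
= 20 * 70
= 1400.

1400


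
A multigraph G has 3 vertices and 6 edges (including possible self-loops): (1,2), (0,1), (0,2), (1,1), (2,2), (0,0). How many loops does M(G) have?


In a graphic matroid, a loop is a self-loop edge (u,u) with rank 0.
Examining all 6 edges for self-loops...
Self-loops found: (1,1), (2,2), (0,0)
Number of loops = 3.

3


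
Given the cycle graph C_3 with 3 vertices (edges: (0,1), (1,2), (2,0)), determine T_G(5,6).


T(C_3; x,y) = x + x^2 + ... + x^(2) + y.
T(5,6) = 5^1 + 5^2 + 6
= 5 + 25 + 6
= 36.

36


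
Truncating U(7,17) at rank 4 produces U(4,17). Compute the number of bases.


Truncating U(7,17) to rank 4 gives U(4,17).
Bases of U(4,17) are all 4-element subsets of 17 elements.
Number of bases = C(17,4) = (17 * 16 * 15 * 14) / (1 * 2 * 3 * 4) = 2380.

2380


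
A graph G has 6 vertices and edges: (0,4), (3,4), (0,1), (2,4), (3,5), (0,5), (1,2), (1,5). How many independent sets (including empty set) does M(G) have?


An independent set in a graphic matroid is an acyclic edge subset.
G has 6 vertices and 8 edges.
Enumerate all 2^8 = 256 subsets, checking for acyclicity.
Total independent sets = 190.

190


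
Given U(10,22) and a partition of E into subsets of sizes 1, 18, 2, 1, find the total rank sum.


r(Ai) = min(|Ai|, 10) for each part.
Sum = min(1,10) + min(18,10) + min(2,10) + min(1,10)
    = 1 + 10 + 2 + 1
    = 14.

14


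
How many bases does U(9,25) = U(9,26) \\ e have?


Deleting e from U(9,26) gives U(9,25) since n > r.
Bases of U(9,25) = C(25,9) = 2042975.

2042975


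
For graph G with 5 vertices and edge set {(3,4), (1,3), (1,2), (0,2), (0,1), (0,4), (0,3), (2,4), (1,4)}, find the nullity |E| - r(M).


Cycle rank (nullity) = |E| - r(M) = |E| - (|V| - c).
|E| = 9, |V| = 5, c = 1.
Nullity = 9 - (5 - 1) = 9 - 4 = 5.

5


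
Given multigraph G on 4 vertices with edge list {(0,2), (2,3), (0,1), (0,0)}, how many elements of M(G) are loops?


In a graphic matroid, a loop is a self-loop edge (u,u) with rank 0.
Examining all 4 edges for self-loops...
Self-loops found: (0,0)
Number of loops = 1.

1


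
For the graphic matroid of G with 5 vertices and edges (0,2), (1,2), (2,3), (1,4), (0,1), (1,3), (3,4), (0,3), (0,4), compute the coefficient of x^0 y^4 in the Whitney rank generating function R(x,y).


R(x,y) = sum over A in 2^E of x^(r(E)-r(A)) * y^(|A|-r(A)).
G has 5 vertices, 9 edges. r(E) = 4.
Enumerate all 2^9 = 512 subsets.
Count subsets with r(E)-r(A)=0 and |A|-r(A)=4: 9.

9


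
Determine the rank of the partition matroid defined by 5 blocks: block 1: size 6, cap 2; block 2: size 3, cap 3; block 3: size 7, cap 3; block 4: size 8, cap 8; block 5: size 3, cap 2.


Rank of a partition matroid = sum of min(|Si|, ci) for each block.
= min(6,2) + min(3,3) + min(7,3) + min(8,8) + min(3,2)
= 2 + 3 + 3 + 8 + 2
= 18.

18


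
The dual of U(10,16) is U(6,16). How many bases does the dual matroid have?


The dual of U(r,n) is U(n-r, n) = U(6,16).
Bases of U(6,16) are all (6)-element subsets.
|B(M*)| = C(16,6) = 8008.

8008


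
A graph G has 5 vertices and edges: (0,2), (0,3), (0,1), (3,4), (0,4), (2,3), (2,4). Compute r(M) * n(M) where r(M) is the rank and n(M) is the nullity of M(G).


r(M) = |V| - c = 5 - 1 = 4.
nullity = |E| - r(M) = 7 - 4 = 3.
Product = 4 * 3 = 12.

12


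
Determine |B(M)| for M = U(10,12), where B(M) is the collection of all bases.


Bases of U(10,12) are all 10-element subsets of the 12-element ground set.
Number of bases = C(12,10).
(12 choose 10) = 66.

66


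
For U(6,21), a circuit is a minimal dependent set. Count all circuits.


In U(6,21), circuits are the (7)-element subsets.
Any set of 7 elements is dependent, and removing any one element gives
an independent set of size 6, so it is a minimal dependent set.
Number of circuits = C(21,7) = 21! / (7! * 14!) = 116280.

116280


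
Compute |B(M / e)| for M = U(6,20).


Contracting e from U(6,20) gives U(5,19).
Bases of U(5,19) = C(19,5) = 19! / (5! * 14!) = 11628.

11628


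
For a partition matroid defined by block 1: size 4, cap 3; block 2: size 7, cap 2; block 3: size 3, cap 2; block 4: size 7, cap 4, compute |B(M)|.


A basis picks exactly ci elements from block i.
Number of bases = product of C(|Si|, ci).
= C(4,3) * C(7,2) * C(3,2) * C(7,4)
= 4 * 21 * 3 * 35
= 8820.

8820


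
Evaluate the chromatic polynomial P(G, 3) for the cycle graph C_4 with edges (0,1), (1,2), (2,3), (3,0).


P(C_4, k) = (k-1)^4 + (-1)^4*(k-1).
P(3) = (2)^4 + 2
= 16 + 2 = 18.

18


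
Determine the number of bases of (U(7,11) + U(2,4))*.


(M1+M2)* = M1* + M2*.
M1* = U(4,11), bases: C(11,4) = 330.
M2* = U(2,4), bases: C(4,2) = 6.
|B(M*)| = 330 * 6 = 1980.

1980


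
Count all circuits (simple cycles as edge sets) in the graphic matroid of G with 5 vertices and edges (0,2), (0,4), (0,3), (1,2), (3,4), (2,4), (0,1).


A circuit in a graphic matroid = edge set of a simple cycle.
G has 5 vertices and 7 edges.
Enumerating all minimal edge subsets forming cycles...
Total circuits found: 6.

6


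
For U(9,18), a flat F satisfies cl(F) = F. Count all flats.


Flats of U(9,18): every subset of size < 9 is a flat, plus E itself.
Count = (18 choose 0) + (18 choose 1) + (18 choose 2) + (18 choose 3) + (18 choose 4) + (18 choose 5) + (18 choose 6) + (18 choose 7) + (18 choose 8) + 1
     = 1 + 18 + 153 + 816 + 3060 + 8568 + 18564 + 31824 + 43758 + 1
     = 106763.

106763


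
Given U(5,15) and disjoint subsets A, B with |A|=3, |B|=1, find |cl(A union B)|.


|A union B| = 3 + 1 = 4 (disjoint).
In U(5,15), cl(S) = S if |S| < 5, else cl(S) = E.
Since 4 < 5, cl(A union B) = A union B.
|cl(A union B)| = 4.

4


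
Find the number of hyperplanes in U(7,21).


Hyperplanes of U(7,21) are flats of rank 6.
In a uniform matroid, these are exactly the (6)-element subsets.
Count = C(21,6) = 54264.

54264


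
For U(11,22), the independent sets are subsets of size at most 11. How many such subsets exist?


Independent sets of U(11,22) are all subsets of size <= 11.
Count = (22 choose 0) + (22 choose 1) + (22 choose 2) + (22 choose 3) + (22 choose 4) + (22 choose 5) + (22 choose 6) + (22 choose 7) + (22 choose 8) + (22 choose 9) + (22 choose 10) + (22 choose 11)
     = 1 + 22 + 231 + 1540 + 7315 + 26334 + 74613 + 170544 + 319770 + 497420 + 646646 + 705432
     = 2449868.

2449868


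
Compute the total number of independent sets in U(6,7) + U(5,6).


For a direct sum, |I(M1+M2)| = |I(M1)| * |I(M2)|.
|I(U(6,7))| = sum C(7,k) for k=0..6 = 127.
|I(U(5,6))| = sum C(6,k) for k=0..5 = 63.
Total = 127 * 63 = 8001.

8001


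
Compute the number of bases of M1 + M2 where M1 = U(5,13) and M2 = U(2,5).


Bases of a direct sum M1 + M2: |B| = |B(M1)| * |B(M2)|.
|B(U(5,13))| = C(13,5) = 1287.
|B(U(2,5))| = C(5,2) = 10.
Total bases = 1287 * 10 = 12870.

12870


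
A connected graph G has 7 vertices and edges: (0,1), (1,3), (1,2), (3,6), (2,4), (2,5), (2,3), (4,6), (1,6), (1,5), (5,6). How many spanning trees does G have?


By Kirchhoff's matrix tree theorem, the number of spanning trees equals
the determinant of any cofactor of the Laplacian matrix L.
G has 7 vertices and 11 edges.
Computing the (6 x 6) cofactor determinant gives 120.

120


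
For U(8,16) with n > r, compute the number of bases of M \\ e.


Deleting e from U(8,16) gives U(8,15) since n > r.
Bases of U(8,15) = (15 choose 8) = 6435.

6435


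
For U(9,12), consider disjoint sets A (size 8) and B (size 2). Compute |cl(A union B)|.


|A union B| = 8 + 2 = 10 (disjoint).
In U(9,12), cl(S) = S if |S| < 9, else cl(S) = E.
Since 10 >= 9, cl(A union B) = E.
|cl(A union B)| = 12.

12


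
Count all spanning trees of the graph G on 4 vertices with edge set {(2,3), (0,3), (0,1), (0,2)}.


By Kirchhoff's matrix tree theorem, the number of spanning trees equals
the determinant of any cofactor of the Laplacian matrix L.
G has 4 vertices and 4 edges.
Computing the (3 x 3) cofactor determinant gives 3.

3


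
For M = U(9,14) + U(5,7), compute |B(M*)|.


(M1+M2)* = M1* + M2*.
M1* = U(5,14), bases: C(14,5) = 2002.
M2* = U(2,7), bases: C(7,2) = 21.
|B(M*)| = 2002 * 21 = 42042.

42042


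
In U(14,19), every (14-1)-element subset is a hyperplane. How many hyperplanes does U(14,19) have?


Hyperplanes of U(14,19) are flats of rank 13.
In a uniform matroid, these are exactly the (13)-element subsets.
Count = (19 choose 13) = 27132.

27132


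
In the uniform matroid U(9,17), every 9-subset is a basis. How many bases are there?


Bases of U(9,17) are all 9-element subsets of the 17-element ground set.
Number of bases = C(17,9).
C(17,9) = 17! / (9! * 8!) = 24310.

24310


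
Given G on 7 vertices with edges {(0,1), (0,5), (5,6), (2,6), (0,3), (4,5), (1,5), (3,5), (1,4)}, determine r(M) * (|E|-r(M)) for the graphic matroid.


r(M) = |V| - c = 7 - 1 = 6.
nullity = |E| - r(M) = 9 - 6 = 3.
Product = 6 * 3 = 18.

18


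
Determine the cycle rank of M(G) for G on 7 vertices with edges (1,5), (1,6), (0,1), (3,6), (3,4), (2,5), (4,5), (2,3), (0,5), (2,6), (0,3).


Cycle rank (nullity) = |E| - r(M) = |E| - (|V| - c).
|E| = 11, |V| = 7, c = 1.
Nullity = 11 - (7 - 1) = 11 - 6 = 5.

5


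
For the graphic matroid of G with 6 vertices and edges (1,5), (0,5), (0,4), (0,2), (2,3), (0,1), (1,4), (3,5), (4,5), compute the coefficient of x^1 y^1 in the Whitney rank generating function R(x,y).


R(x,y) = sum over A in 2^E of x^(r(E)-r(A)) * y^(|A|-r(A)).
G has 6 vertices, 9 edges. r(E) = 5.
Enumerate all 2^9 = 512 subsets.
Count subsets with r(E)-r(A)=1 and |A|-r(A)=1: 64.

64


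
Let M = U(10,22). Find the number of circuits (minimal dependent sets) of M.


In U(10,22), circuits are the (11)-element subsets.
Any set of 11 elements is dependent, and removing any one element gives
an independent set of size 10, so it is a minimal dependent set.
Number of circuits = C(22,11) = 22! / (11! * 11!) = 705432.

705432


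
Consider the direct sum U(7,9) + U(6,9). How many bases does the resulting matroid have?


Bases of a direct sum M1 + M2: |B| = |B(M1)| * |B(M2)|.
|B(U(7,9))| = C(9,7) = 36.
|B(U(6,9))| = C(9,6) = 84.
Total bases = 36 * 84 = 3024.

3024


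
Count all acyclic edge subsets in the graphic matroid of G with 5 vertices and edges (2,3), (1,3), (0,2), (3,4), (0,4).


An independent set in a graphic matroid is an acyclic edge subset.
G has 5 vertices and 5 edges.
Enumerate all 2^5 = 32 subsets, checking for acyclicity.
Total independent sets = 30.

30


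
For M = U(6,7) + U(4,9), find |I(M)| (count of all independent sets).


For a direct sum, |I(M1+M2)| = |I(M1)| * |I(M2)|.
|I(U(6,7))| = sum C(7,k) for k=0..6 = 127.
|I(U(4,9))| = sum C(9,k) for k=0..4 = 256.
Total = 127 * 256 = 32512.

32512


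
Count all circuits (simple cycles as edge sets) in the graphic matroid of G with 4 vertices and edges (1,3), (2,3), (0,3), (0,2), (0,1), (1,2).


A circuit in a graphic matroid = edge set of a simple cycle.
G has 4 vertices and 6 edges.
Enumerating all minimal edge subsets forming cycles...
Total circuits found: 7.

7


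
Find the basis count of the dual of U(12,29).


The dual of U(r,n) is U(n-r, n) = U(17,29).
Bases of U(17,29) are all (17)-element subsets.
|B(M*)| = (29 choose 17) = 51895935.

51895935


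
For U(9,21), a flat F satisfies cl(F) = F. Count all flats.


Flats of U(9,21): every subset of size < 9 is a flat, plus E itself.
Count = (21 choose 0) + (21 choose 1) + (21 choose 2) + (21 choose 3) + (21 choose 4) + (21 choose 5) + (21 choose 6) + (21 choose 7) + (21 choose 8) + 1
     = 1 + 21 + 210 + 1330 + 5985 + 20349 + 54264 + 116280 + 203490 + 1
     = 401931.

401931


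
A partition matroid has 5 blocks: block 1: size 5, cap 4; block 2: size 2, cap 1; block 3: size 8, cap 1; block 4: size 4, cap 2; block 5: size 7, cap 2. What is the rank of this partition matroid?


Rank of a partition matroid = sum of min(|Si|, ci) for each block.
= min(5,4) + min(2,1) + min(8,1) + min(4,2) + min(7,2)
= 4 + 1 + 1 + 2 + 2
= 10.

10


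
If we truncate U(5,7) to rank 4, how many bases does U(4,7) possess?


Truncating U(5,7) to rank 4 gives U(4,7).
Bases of U(4,7) are all 4-element subsets of 7 elements.
Number of bases = C(7,4) = (7 * 6 * 5 * 4) / (1 * 2 * 3 * 4) = 35.

35


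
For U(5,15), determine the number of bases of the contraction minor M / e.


Contracting e from U(5,15) gives U(4,14).
Bases of U(4,14) = C(14,4) = (14 * 13 * 12 * 11) / (1 * 2 * 3 * 4) = 1001.

1001


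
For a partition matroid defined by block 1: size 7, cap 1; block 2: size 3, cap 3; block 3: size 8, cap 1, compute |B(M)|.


A basis picks exactly ci elements from block i.
Number of bases = product of C(|Si|, ci).
= C(7,1) * C(3,3) * C(8,1)
= 7 * 1 * 8
= 56.

56


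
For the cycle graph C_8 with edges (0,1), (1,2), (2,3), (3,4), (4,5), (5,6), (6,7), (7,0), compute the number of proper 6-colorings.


P(C_8, k) = (k-1)^8 + (-1)^8*(k-1).
P(6) = (5)^8 + 5
= 390625 + 5 = 390630.

390630


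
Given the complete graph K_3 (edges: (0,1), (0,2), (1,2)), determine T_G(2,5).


T(K_3; x,y) = x^2 + x + y.
T(2,5) = 4 + 2 + 5 = 11.

11


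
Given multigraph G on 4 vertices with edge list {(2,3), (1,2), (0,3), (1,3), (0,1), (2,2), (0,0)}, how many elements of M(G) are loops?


In a graphic matroid, a loop is a self-loop edge (u,u) with rank 0.
Examining all 7 edges for self-loops...
Self-loops found: (2,2), (0,0)
Number of loops = 2.

2


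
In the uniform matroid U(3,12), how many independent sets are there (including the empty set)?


Independent sets of U(3,12) are all subsets of size <= 3.
Count = C(12,0) + C(12,1) + C(12,2) + C(12,3)
     = 1 + 12 + 66 + 220
     = 299.

299


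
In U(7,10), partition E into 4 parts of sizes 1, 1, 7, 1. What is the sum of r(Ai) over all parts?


r(Ai) = min(|Ai|, 7) for each part.
Sum = min(1,7) + min(1,7) + min(7,7) + min(1,7)
    = 1 + 1 + 7 + 1
    = 10.

10


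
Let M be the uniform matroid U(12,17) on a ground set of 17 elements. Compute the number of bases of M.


Bases of U(12,17) are all 12-element subsets of the 17-element ground set.
Number of bases = C(17,12).
C(17,12) = 6188.

6188


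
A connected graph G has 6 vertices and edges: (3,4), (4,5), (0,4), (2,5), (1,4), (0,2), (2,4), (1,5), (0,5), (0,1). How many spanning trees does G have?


By Kirchhoff's matrix tree theorem, the number of spanning trees equals
the determinant of any cofactor of the Laplacian matrix L.
G has 6 vertices and 10 edges.
Computing the (5 x 5) cofactor determinant gives 75.

75


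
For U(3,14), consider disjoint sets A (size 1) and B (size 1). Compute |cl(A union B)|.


|A union B| = 1 + 1 = 2 (disjoint).
In U(3,14), cl(S) = S if |S| < 3, else cl(S) = E.
Since 2 < 3, cl(A union B) = A union B.
|cl(A union B)| = 2.

2


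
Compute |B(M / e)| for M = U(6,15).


Contracting e from U(6,15) gives U(5,14).
Bases of U(5,14) = C(14,5) = 2002.

2002


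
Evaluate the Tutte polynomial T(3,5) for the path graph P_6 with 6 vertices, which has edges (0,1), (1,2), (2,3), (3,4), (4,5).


A path on 6 vertices is a tree with 5 edges.
T(x,y) = x^(5) for any tree.
T(3,5) = 3^5 = 243.

243


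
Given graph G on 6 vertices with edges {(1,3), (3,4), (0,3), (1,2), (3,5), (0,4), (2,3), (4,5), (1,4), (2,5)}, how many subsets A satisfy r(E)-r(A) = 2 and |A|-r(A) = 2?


R(x,y) = sum over A in 2^E of x^(r(E)-r(A)) * y^(|A|-r(A)).
G has 6 vertices, 10 edges. r(E) = 5.
Enumerate all 2^10 = 1024 subsets.
Count subsets with r(E)-r(A)=2 and |A|-r(A)=2: 6.

6


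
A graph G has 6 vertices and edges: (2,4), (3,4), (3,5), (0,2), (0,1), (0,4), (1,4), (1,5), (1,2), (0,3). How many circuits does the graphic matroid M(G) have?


A circuit in a graphic matroid = edge set of a simple cycle.
G has 6 vertices and 10 edges.
Enumerating all minimal edge subsets forming cycles...
Total circuits found: 22.

22


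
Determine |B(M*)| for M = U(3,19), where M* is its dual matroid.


The dual of U(r,n) is U(n-r, n) = U(16,19).
Bases of U(16,19) are all (16)-element subsets.
|B(M*)| = (19 choose 16) = 969.

969


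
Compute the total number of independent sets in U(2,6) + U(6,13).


For a direct sum, |I(M1+M2)| = |I(M1)| * |I(M2)|.
|I(U(2,6))| = sum C(6,k) for k=0..2 = 22.
|I(U(6,13))| = sum C(13,k) for k=0..6 = 4096.
Total = 22 * 4096 = 90112.

90112


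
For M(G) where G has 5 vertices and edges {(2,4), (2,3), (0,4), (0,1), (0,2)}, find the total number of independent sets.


An independent set in a graphic matroid is an acyclic edge subset.
G has 5 vertices and 5 edges.
Enumerate all 2^5 = 32 subsets, checking for acyclicity.
Total independent sets = 28.

28


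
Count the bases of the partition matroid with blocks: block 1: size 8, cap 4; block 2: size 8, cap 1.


A basis picks exactly ci elements from block i.
Number of bases = product of C(|Si|, ci).
= C(8,4) * C(8,1)
= 70 * 8
= 560.

560


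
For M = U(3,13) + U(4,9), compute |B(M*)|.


(M1+M2)* = M1* + M2*.
M1* = U(10,13), bases: C(13,10) = 286.
M2* = U(5,9), bases: C(9,5) = 126.
|B(M*)| = 286 * 126 = 36036.

36036


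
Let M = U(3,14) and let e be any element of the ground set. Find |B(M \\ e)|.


Deleting e from U(3,14) gives U(3,13) since n > r.
Bases of U(3,13) = C(13,3) = (13 * 12 * 11) / (1 * 2 * 3) = 286.

286


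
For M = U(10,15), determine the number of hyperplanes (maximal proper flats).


Hyperplanes of U(10,15) are flats of rank 9.
In a uniform matroid, these are exactly the (9)-element subsets.
Count = C(15,9) = 5005.

5005


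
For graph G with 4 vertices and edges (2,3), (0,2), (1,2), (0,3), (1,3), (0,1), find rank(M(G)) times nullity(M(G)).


r(M) = |V| - c = 4 - 1 = 3.
nullity = |E| - r(M) = 6 - 3 = 3.
Product = 3 * 3 = 9.

9


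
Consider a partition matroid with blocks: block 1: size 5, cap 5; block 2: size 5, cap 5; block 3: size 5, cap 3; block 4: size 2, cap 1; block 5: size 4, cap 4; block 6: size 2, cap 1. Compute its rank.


Rank of a partition matroid = sum of min(|Si|, ci) for each block.
= min(5,5) + min(5,5) + min(5,3) + min(2,1) + min(4,4) + min(2,1)
= 5 + 5 + 3 + 1 + 4 + 1
= 19.

19


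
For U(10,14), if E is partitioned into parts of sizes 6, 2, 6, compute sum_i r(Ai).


r(Ai) = min(|Ai|, 10) for each part.
Sum = min(6,10) + min(2,10) + min(6,10)
    = 6 + 2 + 6
    = 14.

14


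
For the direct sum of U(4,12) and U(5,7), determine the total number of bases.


Bases of a direct sum M1 + M2: |B| = |B(M1)| * |B(M2)|.
|B(U(4,12))| = C(12,4) = 495.
|B(U(5,7))| = C(7,5) = 21.
Total bases = 495 * 21 = 10395.

10395


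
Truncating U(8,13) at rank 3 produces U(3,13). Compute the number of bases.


Truncating U(8,13) to rank 3 gives U(3,13).
Bases of U(3,13) are all 3-element subsets of 13 elements.
Number of bases = (13 choose 3) = 286.

286


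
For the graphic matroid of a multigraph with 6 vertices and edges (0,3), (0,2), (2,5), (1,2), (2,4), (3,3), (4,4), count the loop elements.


In a graphic matroid, a loop is a self-loop edge (u,u) with rank 0.
Examining all 7 edges for self-loops...
Self-loops found: (3,3), (4,4)
Number of loops = 2.

2


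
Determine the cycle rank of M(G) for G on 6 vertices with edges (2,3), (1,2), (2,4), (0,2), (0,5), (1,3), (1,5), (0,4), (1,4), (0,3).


Cycle rank (nullity) = |E| - r(M) = |E| - (|V| - c).
|E| = 10, |V| = 6, c = 1.
Nullity = 10 - (6 - 1) = 10 - 5 = 5.

5


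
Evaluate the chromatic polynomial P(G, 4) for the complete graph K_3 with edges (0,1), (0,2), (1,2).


P(K_3, k) = k(k-1)(k-2)...(k-2).
P(4) = (4) * (3) * (2) = 24.

24


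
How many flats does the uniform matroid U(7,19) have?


Flats of U(7,19): every subset of size < 7 is a flat, plus E itself.
Count = C(19,0) + C(19,1) + C(19,2) + C(19,3) + C(19,4) + C(19,5) + C(19,6) + 1
     = 1 + 19 + 171 + 969 + 3876 + 11628 + 27132 + 1
     = 43797.

43797


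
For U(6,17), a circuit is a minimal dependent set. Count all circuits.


In U(6,17), circuits are the (7)-element subsets.
Any set of 7 elements is dependent, and removing any one element gives
an independent set of size 6, so it is a minimal dependent set.
Number of circuits = C(17,7) = 19448.

19448


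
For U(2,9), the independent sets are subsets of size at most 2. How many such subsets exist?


Independent sets of U(2,9) are all subsets of size <= 2.
Count = C(9,0) + C(9,1) + C(9,2)
     = 1 + 9 + 36
     = 46.

46


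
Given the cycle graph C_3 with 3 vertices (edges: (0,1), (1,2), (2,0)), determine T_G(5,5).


T(C_3; x,y) = x + x^2 + ... + x^(2) + y.
T(5,5) = 5^1 + 5^2 + 5
= 5 + 25 + 5
= 35.

35


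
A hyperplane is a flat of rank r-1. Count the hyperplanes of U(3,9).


Hyperplanes of U(3,9) are flats of rank 2.
In a uniform matroid, these are exactly the (2)-element subsets.
Count = (9 choose 2) = 36.

36


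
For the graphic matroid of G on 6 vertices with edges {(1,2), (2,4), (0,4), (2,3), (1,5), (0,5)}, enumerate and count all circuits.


A circuit in a graphic matroid = edge set of a simple cycle.
G has 6 vertices and 6 edges.
Enumerating all minimal edge subsets forming cycles...
Total circuits found: 1.

1


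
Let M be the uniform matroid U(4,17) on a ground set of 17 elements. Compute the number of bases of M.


Bases of U(4,17) are all 4-element subsets of the 17-element ground set.
Number of bases = C(17,4).
C(17,4) = 17! / (4! * 13!) = 2380.

2380


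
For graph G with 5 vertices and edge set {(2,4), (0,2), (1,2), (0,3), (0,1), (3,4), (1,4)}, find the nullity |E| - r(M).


Cycle rank (nullity) = |E| - r(M) = |E| - (|V| - c).
|E| = 7, |V| = 5, c = 1.
Nullity = 7 - (5 - 1) = 7 - 4 = 3.

3


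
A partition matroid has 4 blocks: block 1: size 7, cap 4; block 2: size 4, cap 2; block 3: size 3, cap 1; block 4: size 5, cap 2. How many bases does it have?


A basis picks exactly ci elements from block i.
Number of bases = product of C(|Si|, ci).
= C(7,4) * C(4,2) * C(3,1) * C(5,2)
= 35 * 6 * 3 * 10
= 6300.

6300


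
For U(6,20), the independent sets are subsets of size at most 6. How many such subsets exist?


Independent sets of U(6,20) are all subsets of size <= 6.
Count = C(20,0) + C(20,1) + C(20,2) + C(20,3) + C(20,4) + C(20,5) + C(20,6)
     = 1 + 20 + 190 + 1140 + 4845 + 15504 + 38760
     = 60460.

60460


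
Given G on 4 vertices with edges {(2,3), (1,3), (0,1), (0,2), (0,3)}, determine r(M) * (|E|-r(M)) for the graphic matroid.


r(M) = |V| - c = 4 - 1 = 3.
nullity = |E| - r(M) = 5 - 3 = 2.
Product = 3 * 2 = 6.

6


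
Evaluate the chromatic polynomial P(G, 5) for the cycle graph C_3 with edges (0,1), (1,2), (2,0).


P(C_3, k) = (k-1)^3 + (-1)^3*(k-1).
P(5) = (4)^3 - 4
= 64 - 4 = 60.

60


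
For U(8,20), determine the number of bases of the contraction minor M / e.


Contracting e from U(8,20) gives U(7,19).
Bases of U(7,19) = (19 choose 7) = 50388.

50388


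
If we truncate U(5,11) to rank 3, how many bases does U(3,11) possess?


Truncating U(5,11) to rank 3 gives U(3,11).
Bases of U(3,11) are all 3-element subsets of 11 elements.
Number of bases = C(11,3) = (11 * 10 * 9) / (1 * 2 * 3) = 165.

165


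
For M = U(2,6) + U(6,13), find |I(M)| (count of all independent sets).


For a direct sum, |I(M1+M2)| = |I(M1)| * |I(M2)|.
|I(U(2,6))| = sum C(6,k) for k=0..2 = 22.
|I(U(6,13))| = sum C(13,k) for k=0..6 = 4096.
Total = 22 * 4096 = 90112.

90112


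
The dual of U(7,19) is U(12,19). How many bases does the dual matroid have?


The dual of U(r,n) is U(n-r, n) = U(12,19).
Bases of U(12,19) are all (12)-element subsets.
|B(M*)| = C(19,12) = 19! / (12! * 7!) = 50388.

50388


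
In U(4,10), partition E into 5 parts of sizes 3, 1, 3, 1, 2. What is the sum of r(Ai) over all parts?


r(Ai) = min(|Ai|, 4) for each part.
Sum = min(3,4) + min(1,4) + min(3,4) + min(1,4) + min(2,4)
    = 3 + 1 + 3 + 1 + 2
    = 10.

10


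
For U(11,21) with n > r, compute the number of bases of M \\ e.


Deleting e from U(11,21) gives U(11,20) since n > r.
Bases of U(11,20) = C(20,11) = 20! / (11! * 9!) = 167960.

167960


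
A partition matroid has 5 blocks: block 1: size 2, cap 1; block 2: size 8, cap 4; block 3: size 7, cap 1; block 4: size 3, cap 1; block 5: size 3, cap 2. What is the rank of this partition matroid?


Rank of a partition matroid = sum of min(|Si|, ci) for each block.
= min(2,1) + min(8,4) + min(7,1) + min(3,1) + min(3,2)
= 1 + 4 + 1 + 1 + 2
= 9.

9


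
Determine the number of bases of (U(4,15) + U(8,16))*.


(M1+M2)* = M1* + M2*.
M1* = U(11,15), bases: C(15,11) = 1365.
M2* = U(8,16), bases: C(16,8) = 12870.
|B(M*)| = 1365 * 12870 = 17567550.

17567550


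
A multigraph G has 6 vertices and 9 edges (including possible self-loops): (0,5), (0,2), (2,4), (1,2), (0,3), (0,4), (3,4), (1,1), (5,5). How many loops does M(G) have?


In a graphic matroid, a loop is a self-loop edge (u,u) with rank 0.
Examining all 9 edges for self-loops...
Self-loops found: (1,1), (5,5)
Number of loops = 2.

2


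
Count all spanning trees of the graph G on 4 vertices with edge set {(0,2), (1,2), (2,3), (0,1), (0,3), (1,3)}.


By Kirchhoff's matrix tree theorem, the number of spanning trees equals
the determinant of any cofactor of the Laplacian matrix L.
G has 4 vertices and 6 edges.
Computing the (3 x 3) cofactor determinant gives 16.

16


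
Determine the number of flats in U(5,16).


Flats of U(5,16): every subset of size < 5 is a flat, plus E itself.
Count = (16 choose 0) + (16 choose 1) + (16 choose 2) + (16 choose 3) + (16 choose 4) + 1
     = 1 + 16 + 120 + 560 + 1820 + 1
     = 2518.

2518


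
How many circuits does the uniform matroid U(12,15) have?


In U(12,15), circuits are the (13)-element subsets.
Any set of 13 elements is dependent, and removing any one element gives
an independent set of size 12, so it is a minimal dependent set.
Number of circuits = C(15,13) = 105.

105


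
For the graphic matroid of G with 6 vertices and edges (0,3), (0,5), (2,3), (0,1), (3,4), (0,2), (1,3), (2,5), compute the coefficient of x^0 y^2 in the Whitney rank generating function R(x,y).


R(x,y) = sum over A in 2^E of x^(r(E)-r(A)) * y^(|A|-r(A)).
G has 6 vertices, 8 edges. r(E) = 5.
Enumerate all 2^8 = 256 subsets.
Count subsets with r(E)-r(A)=0 and |A|-r(A)=2: 7.

7
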